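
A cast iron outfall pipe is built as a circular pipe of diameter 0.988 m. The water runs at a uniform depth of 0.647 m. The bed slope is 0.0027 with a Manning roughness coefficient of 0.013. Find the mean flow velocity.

For a circular section of diameter D = 0.988 m at depth y = 0.647 m, the central angle is θ = 2 arccos(1 − 2y/D) = 3.771 rad. Then A = (D²/8)(θ − sin θ) = 0.532 m² and P = Dθ/2 = 1.863 m.
Hydraulic radius R = A/P = 0.532/1.863 = 0.2856 m.
From Manning's equation, V = (1/n) R^(2/3) S^(1/2) = (1/0.013) × 0.2856^(2/3) × 0.0027^(1/2) = 1.73 m/s.

V = 1.73 m/s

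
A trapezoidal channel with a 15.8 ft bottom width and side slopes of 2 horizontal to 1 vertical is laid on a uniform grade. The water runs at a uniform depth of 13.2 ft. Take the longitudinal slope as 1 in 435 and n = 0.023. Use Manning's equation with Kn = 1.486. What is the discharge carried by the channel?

With bottom width b = 15.8 ft and side slope z = 2: A = (b + zy)y = (15.8 + 2×13.2)×13.2 = 557 ft²; P = b + 2y√(1+z²) = 15.8 + 2×13.2×2.236 = 74.83 ft.
Hydraulic radius R = A/P = 557/74.83 = 7.444 ft.
Manning's equation: Q = (1.486/n) A R^(2/3) S^(1/2) = (1.486/0.023) × 557 × 7.444^(2/3) × 0.002299^(1/2) = 6580 ft³/s.

Q = 6580 ft³/s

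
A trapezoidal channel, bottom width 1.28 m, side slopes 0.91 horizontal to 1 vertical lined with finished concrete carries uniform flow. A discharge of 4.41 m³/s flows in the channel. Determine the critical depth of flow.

At critical depth, Q² T / (g A³) = 1, i.e. A³/T = Q²/g = 4.41²/9.81 = 1.982.
Try y = 1.09 m: A³/T = 4.653 — high.
Try y = 0.642 m: A³/T = 0.7002 — low.
Try y = 0.863 m: A³/T = 1.986 — ≈ 1.982.

y_c = 0.863 m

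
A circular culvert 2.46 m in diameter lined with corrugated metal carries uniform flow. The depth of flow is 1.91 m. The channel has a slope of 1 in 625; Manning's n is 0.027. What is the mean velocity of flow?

For a circular section of diameter D = 2.46 m at depth y = 1.91 m, the central angle is θ = 2 arccos(1 − 2y/D) = 4.313 rad. Then A = (D²/8)(θ − sin θ) = 3.96 m² and P = Dθ/2 = 5.305 m.
Hydraulic radius R = A/P = 3.96/5.305 = 0.7464 m.
From Manning's equation, V = (1/n) R^(2/3) S^(1/2) = (1/0.027) × 0.7464^(2/3) × 0.0016^(1/2) = 1.22 m/s.

V = 1.22 m/s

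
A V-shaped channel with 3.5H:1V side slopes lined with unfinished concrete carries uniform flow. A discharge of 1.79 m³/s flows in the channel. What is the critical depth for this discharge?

y_c = 0.556 m

At critical depth, Q² T / (g A³) = 1, i.e. A³/T = Q²/g = 1.79²/9.81 = 0.3266.
Try y = 0.709 m: A³/T = 1.097 — high.
Try y = 0.442 m: A³/T = 0.1033 — low.
Try y = 0.556 m: A³/T = 0.3254 — ≈ 0.3266.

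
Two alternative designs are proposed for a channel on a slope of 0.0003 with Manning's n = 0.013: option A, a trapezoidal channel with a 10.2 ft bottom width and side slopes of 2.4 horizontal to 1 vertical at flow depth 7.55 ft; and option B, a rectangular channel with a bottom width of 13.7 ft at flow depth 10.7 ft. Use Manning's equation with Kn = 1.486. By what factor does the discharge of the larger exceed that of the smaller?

Channel A: With bottom width b = 10.2 ft and side slope z = 2.4: A = (b + zy)y = (10.2 + 2.4×7.55)×7.55 = 213.8 ft²; P = b + 2y√(1+z²) = 10.2 + 2×7.55×2.6 = 49.46 ft. Hydraulic radius R = A/P = 213.8/49.46 = 4.323 ft. Q_A = (1.486/0.013)·213.8·4.323^(2/3)·√0.0003 = 1123 ft³/s.
Channel B: Flow area A = b·y = 13.7 × 10.7 = 146.6 ft². Wetted perimeter P = b + 2y = 13.7 + 2×10.7 = 35.1 ft. Hydraulic radius R = A/P = 146.6/35.1 = 4.176 ft. Q_B = (1.486/0.013)·146.6·4.176^(2/3)·√0.0003 = 752.7 ft³/s.
The larger discharge is 1123 ft³/s and the smaller is 752.7 ft³/s; the ratio is 1.49.

1.49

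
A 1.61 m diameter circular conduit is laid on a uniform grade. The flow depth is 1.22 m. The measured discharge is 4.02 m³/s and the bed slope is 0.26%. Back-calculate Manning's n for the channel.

For a circular section of diameter D = 1.61 m at depth y = 1.22 m, the central angle is θ = 2 arccos(1 − 2y/D) = 4.225 rad. Then A = (D²/8)(θ − sin θ) = 1.655 m² and P = Dθ/2 = 3.401 m.
Hydraulic radius R = A/P = 1.655/3.401 = 0.4867 m.
Rearranging Manning's equation: n = (1/Q) A R^(2/3) S^(1/2) = (1/4.02) × 1.655 × 0.4867^(2/3) × √0.0026 = 0.013.

n = 0.013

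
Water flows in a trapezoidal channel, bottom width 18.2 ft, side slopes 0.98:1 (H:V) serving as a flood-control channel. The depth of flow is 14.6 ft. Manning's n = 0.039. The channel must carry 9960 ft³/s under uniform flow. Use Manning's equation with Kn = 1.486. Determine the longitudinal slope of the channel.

With bottom width b = 18.2 ft and side slope z = 0.98: A = (b + zy)y = (18.2 + 0.98×14.6)×14.6 = 474.6 ft²; P = b + 2y√(1+z²) = 18.2 + 2×14.6×1.4 = 59.08 ft.
Hydraulic radius R = A/P = 474.6/59.08 = 8.033 ft.
From Manning's equation, S = [nQ / (1.486 A R^(2/3))]² = [0.039 × 9960 / (1.486 × 474.6 × 8.033^(2/3))]² = 0.0189.

S = 0.0189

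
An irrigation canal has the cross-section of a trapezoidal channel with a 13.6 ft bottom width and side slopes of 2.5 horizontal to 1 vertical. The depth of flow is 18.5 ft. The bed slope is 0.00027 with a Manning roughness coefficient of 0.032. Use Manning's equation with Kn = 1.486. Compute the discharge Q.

Q = 3860 ft³/s

With bottom width b = 13.6 ft and side slope z = 2.5: A = (b + zy)y = (13.6 + 2.5×18.5)×18.5 = 1107 ft²; P = b + 2y√(1+z²) = 13.6 + 2×18.5×2.693 = 113.2 ft.
Hydraulic radius R = A/P = 1107/113.2 = 9.779 ft.
Manning's equation: Q = (1.486/n) A R^(2/3) S^(1/2) = (1.486/0.032) × 1107 × 9.779^(2/3) × 0.00027^(1/2) = 3860 ft³/s.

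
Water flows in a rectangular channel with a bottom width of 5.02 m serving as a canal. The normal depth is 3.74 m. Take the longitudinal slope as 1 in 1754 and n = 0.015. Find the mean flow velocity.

V = 2.09 m/s

Flow area A = b·y = 5.02 × 3.74 = 18.77 m². Wetted perimeter P = b + 2y = 5.02 + 2×3.74 = 12.5 m.
Hydraulic radius R = A/P = 18.77/12.5 = 1.502 m.
From Manning's equation, V = (1/n) R^(2/3) S^(1/2) = (1/0.015) × 1.502^(2/3) × 0.0005701^(1/2) = 2.09 m/s.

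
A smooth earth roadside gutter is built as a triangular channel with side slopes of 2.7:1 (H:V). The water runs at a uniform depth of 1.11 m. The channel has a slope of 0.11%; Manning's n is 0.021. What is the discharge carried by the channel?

For a triangular section with side slope z = 2.7: A = zy² = 2.7×1.11² = 3.327 m²; P = 2y√(1+z²) = 2×1.11×2.879 = 6.392 m.
Hydraulic radius R = A/P = 3.327/6.392 = 0.5205 m.
Manning's equation: Q = (1/n) A R^(2/3) S^(1/2) = (1/0.021) × 3.327 × 0.5205^(2/3) × 0.0011^(1/2) = 3.4 m³/s.

Q = 3.4 m³/s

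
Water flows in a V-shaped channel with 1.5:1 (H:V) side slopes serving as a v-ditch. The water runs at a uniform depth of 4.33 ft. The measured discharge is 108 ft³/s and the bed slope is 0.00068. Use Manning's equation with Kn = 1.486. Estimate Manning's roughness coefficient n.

n = 0.0149

For a triangular section with side slope z = 1.5: A = zy² = 1.5×4.33² = 28.12 ft²; P = 2y√(1+z²) = 2×4.33×1.803 = 15.61 ft.
Hydraulic radius R = A/P = 28.12/15.61 = 1.801 ft.
Rearranging Manning's equation: n = (1.486/Q) A R^(2/3) S^(1/2) = (1.486/108) × 28.12 × 1.801^(2/3) × √0.00068 = 0.0149.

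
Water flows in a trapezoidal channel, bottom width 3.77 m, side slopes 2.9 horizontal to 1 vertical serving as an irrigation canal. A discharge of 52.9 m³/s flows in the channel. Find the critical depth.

y_c = 1.78 m

At critical depth, Q² T / (g A³) = 1, i.e. A³/T = Q²/g = 52.9²/9.81 = 285.3.
Try y = 1.24 m: A³/T = 69.51 — short.
Try y = 2.01 m: A³/T = 465.5 — over.
Try y = 1.78 m: A³/T = 285.1 — ≈ 285.3.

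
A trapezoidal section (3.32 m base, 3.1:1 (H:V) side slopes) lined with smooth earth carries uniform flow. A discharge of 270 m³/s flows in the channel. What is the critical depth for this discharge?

y_c = 3.85 m

At critical depth, Q² T / (g A³) = 1, i.e. A³/T = Q²/g = 270²/9.81 = 7431.
Try y = 4.69 m: A³/T = 18140 — too large.
Try y = 3.85 m: A³/T = 7451 — ≈ 7431.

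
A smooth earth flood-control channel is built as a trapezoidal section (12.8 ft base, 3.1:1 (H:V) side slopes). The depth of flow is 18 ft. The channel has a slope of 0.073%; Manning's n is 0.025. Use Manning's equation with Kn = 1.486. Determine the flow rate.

With bottom width b = 12.8 ft and side slope z = 3.1: A = (b + zy)y = (12.8 + 3.1×18)×18 = 1235 ft²; P = b + 2y√(1+z²) = 12.8 + 2×18×3.257 = 130.1 ft.
Hydraulic radius R = A/P = 1235/130.1 = 9.494 ft.
Manning's equation: Q = (1.486/n) A R^(2/3) S^(1/2) = (1.486/0.025) × 1235 × 9.494^(2/3) × 0.00073^(1/2) = 8890 ft³/s.

Q = 8890 ft³/s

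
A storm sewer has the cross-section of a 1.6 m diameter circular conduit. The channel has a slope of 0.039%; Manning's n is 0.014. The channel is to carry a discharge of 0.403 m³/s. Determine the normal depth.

y_n = 0.559 m

Manning's equation rearranged: A R^(2/3) = nQ / (1·√S) = 0.014 × 0.403 / (√0.00039) = 0.2857.
At y = 0.416 m: A R^(2/3) = 0.1616 — low.
At y = 0.657 m: A R^(2/3) = 0.3858 — high.
At y = 0.559 m: A R^(2/3) = 0.286 — matches.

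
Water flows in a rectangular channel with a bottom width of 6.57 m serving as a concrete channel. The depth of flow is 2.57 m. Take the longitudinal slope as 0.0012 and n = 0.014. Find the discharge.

Flow area A = b·y = 6.57 × 2.57 = 16.88 m². Wetted perimeter P = b + 2y = 6.57 + 2×2.57 = 11.71 m.
Hydraulic radius R = A/P = 16.88/11.71 = 1.442 m.
Manning's equation: Q = (1/n) A R^(2/3) S^(1/2) = (1/0.014) × 16.88 × 1.442^(2/3) × 0.0012^(1/2) = 53.3 m³/s.

Q = 53.3 m³/s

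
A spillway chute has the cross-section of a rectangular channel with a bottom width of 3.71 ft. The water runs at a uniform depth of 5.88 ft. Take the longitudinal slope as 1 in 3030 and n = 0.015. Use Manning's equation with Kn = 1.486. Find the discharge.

Q = 49.4 ft³/s

Flow area A = b·y = 3.71 × 5.88 = 21.81 ft². Wetted perimeter P = b + 2y = 3.71 + 2×5.88 = 15.47 ft.
Hydraulic radius R = A/P = 21.81/15.47 = 1.41 ft.
Manning's equation: Q = (1.486/n) A R^(2/3) S^(1/2) = (1.486/0.015) × 21.81 × 1.41^(2/3) × 0.00033^(1/2) = 49.4 ft³/s.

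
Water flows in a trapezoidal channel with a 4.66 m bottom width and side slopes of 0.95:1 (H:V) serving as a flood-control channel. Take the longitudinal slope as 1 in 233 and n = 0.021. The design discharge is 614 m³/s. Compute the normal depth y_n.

Manning's equation rearranged: A R^(2/3) = nQ / (1·√S) = 0.021 × 614 / (√0.004292) = 196.8.
Try y = 5.51 m: A R^(2/3) = 106.9 — short.
Try y = 8.16 m: A R^(2/3) = 243.5 — over.
Try y = 7.39 m: A R^(2/3) = 196.9 — close enough.

y_n = 7.39 m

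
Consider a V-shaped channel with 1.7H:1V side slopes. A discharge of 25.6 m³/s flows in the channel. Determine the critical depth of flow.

At critical depth, Q² T / (g A³) = 1, i.e. A³/T = Q²/g = 25.6²/9.81 = 66.81.
At y = 1.47 m: A³/T = 9.919 — too small.
At y = 2.54 m: A³/T = 152.8 — too large.
At y = 2.15 m: A³/T = 66.38 — ≈ 66.81.

y_c = 2.15 m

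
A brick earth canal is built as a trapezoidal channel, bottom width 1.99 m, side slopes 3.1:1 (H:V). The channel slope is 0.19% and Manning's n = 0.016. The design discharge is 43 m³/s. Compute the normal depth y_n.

Manning's equation rearranged: A R^(2/3) = nQ / (1·√S) = 0.016 × 43 / (√0.0019) = 15.78.
Trying y = 1.36 m: A R^(2/3) = 7.139 — too small.
Trying y = 2.33 m: A R^(2/3) = 24.91 — too large.
Trying y = 1.92 m: A R^(2/3) = 15.77 — matches.

y_n = 1.92 m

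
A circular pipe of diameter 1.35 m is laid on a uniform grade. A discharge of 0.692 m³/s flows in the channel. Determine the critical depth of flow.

At critical depth, Q² T / (g A³) = 1, i.e. A³/T = Q²/g = 0.692²/9.81 = 0.04881.
Trying y = 0.473 m: A³/T = 0.06939 — high.
Trying y = 0.333 m: A³/T = 0.01779 — low.
Trying y = 0.432 m: A³/T = 0.04889 — ≈ 0.04881.

y_c = 0.432 m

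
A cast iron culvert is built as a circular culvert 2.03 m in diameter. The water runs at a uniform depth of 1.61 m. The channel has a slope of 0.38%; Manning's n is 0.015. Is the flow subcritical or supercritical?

subcritical

For a circular section of diameter D = 2.03 m at depth y = 1.61 m, the central angle is θ = 2 arccos(1 − 2y/D) = 4.394 rad. Then A = (D²/8)(θ − sin θ) = 2.753 m² and P = Dθ/2 = 4.46 m.
Hydraulic radius R = A/P = 2.753/4.46 = 0.6172 m.
V = (1/n) R^(2/3) √S = (1/0.015) × 0.6172^(2/3) × √0.0038 = 2.979 m/s. Hydraulic depth D_h = A/T = 2.753/1.645 = 1.674 m.
Froude number Fr = V/√(g·D_h) = 2.979/√(9.81×1.674) = 0.735, which is less than 1, so the flow is subcritical.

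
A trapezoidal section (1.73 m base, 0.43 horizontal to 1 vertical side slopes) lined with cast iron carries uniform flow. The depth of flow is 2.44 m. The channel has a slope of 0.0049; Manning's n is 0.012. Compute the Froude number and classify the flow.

With bottom width b = 1.73 m and side slope z = 0.43: A = (b + zy)y = (1.73 + 0.43×2.44)×2.44 = 6.781 m²; P = b + 2y√(1+z²) = 1.73 + 2×2.44×1.089 = 7.042 m.
Hydraulic radius R = A/P = 6.781/7.042 = 0.963 m.
V = (1/n) R^(2/3) √S = (1/0.012) × 0.963^(2/3) × √0.0049 = 5.688 m/s. Hydraulic depth D_h = A/T = 6.781/3.828 = 1.771 m.
Froude number Fr = V/√(g·D_h) = 5.688/√(9.81×1.771) = 1.36, which is greater than 1, so the flow is supercritical.

supercritical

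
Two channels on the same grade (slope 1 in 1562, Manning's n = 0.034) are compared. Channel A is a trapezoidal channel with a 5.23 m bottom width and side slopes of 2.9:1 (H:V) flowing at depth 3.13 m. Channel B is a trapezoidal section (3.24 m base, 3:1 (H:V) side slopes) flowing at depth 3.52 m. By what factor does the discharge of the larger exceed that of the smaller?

1.11

Channel A: With bottom width b = 5.23 m and side slope z = 2.9: A = (b + zy)y = (5.23 + 2.9×3.13)×3.13 = 44.78 m²; P = b + 2y√(1+z²) = 5.23 + 2×3.13×3.068 = 24.43 m. Hydraulic radius R = A/P = 44.78/24.43 = 1.833 m. Q_A = (1/0.034)·44.78·1.833^(2/3)·√0.0006402 = 49.91 m³/s.
Channel B: With bottom width b = 3.24 m and side slope z = 3: A = (b + zy)y = (3.24 + 3×3.52)×3.52 = 48.58 m²; P = b + 2y√(1+z²) = 3.24 + 2×3.52×3.162 = 25.5 m. Hydraulic radius R = A/P = 48.58/25.5 = 1.905 m. Q_B = (1/0.034)·48.58·1.905^(2/3)·√0.0006402 = 55.55 m³/s.
The larger discharge is 55.55 m³/s and the smaller is 49.91 m³/s; the ratio is 1.11.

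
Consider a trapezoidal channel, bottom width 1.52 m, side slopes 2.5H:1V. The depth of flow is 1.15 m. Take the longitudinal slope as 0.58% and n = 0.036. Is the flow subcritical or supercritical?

subcritical

With bottom width b = 1.52 m and side slope z = 2.5: A = (b + zy)y = (1.52 + 2.5×1.15)×1.15 = 5.054 m²; P = b + 2y√(1+z²) = 1.52 + 2×1.15×2.693 = 7.713 m.
Hydraulic radius R = A/P = 5.054/7.713 = 0.6553 m.
V = (1/n) R^(2/3) √S = (1/0.036) × 0.6553^(2/3) × √0.0058 = 1.596 m/s. Hydraulic depth D_h = A/T = 5.054/7.27 = 0.6952 m.
Froude number Fr = V/√(g·D_h) = 1.596/√(9.81×0.6952) = 0.611, which is less than 1, so the flow is subcritical.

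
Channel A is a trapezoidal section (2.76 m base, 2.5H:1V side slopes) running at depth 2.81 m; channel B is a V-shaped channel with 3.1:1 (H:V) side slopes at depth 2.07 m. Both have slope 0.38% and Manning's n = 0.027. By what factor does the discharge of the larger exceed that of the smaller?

2.78

Channel A: With bottom width b = 2.76 m and side slope z = 2.5: A = (b + zy)y = (2.76 + 2.5×2.81)×2.81 = 27.5 m²; P = b + 2y√(1+z²) = 2.76 + 2×2.81×2.693 = 17.89 m. Hydraulic radius R = A/P = 27.5/17.89 = 1.537 m. Q_A = (1/0.027)·27.5·1.537^(2/3)·√0.0038 = 83.6 m³/s.
Channel B: For a triangular section with side slope z = 3.1: A = zy² = 3.1×2.07² = 13.28 m²; P = 2y√(1+z²) = 2×2.07×3.257 = 13.49 m. Hydraulic radius R = A/P = 13.28/13.49 = 0.985 m. Q_B = (1/0.027)·13.28·0.985^(2/3)·√0.0038 = 30.02 m³/s.
The larger discharge is 83.6 m³/s and the smaller is 30.02 m³/s; the ratio is 2.78.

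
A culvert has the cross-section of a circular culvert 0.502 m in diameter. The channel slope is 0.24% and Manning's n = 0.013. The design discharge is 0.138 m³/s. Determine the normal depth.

Manning's equation rearranged: A R^(2/3) = nQ / (1·√S) = 0.013 × 0.138 / (√0.0024) = 0.03662.
Try y = 0.227 m: A R^(2/3) = 0.02084 — low.
Try y = 0.394 m: A R^(2/3) = 0.04757 — high.
Try y = 0.321 m: A R^(2/3) = 0.03665 — matches.

y_n = 0.321 m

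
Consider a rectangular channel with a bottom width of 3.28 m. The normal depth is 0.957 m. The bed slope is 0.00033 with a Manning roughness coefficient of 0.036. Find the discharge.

Flow area A = b·y = 3.28 × 0.957 = 3.139 m². Wetted perimeter P = b + 2y = 3.28 + 2×0.957 = 5.194 m.
Hydraulic radius R = A/P = 3.139/5.194 = 0.6043 m.
Manning's equation: Q = (1/n) A R^(2/3) S^(1/2) = (1/0.036) × 3.139 × 0.6043^(2/3) × 0.00033^(1/2) = 1.13 m³/s.

Q = 1.13 m³/s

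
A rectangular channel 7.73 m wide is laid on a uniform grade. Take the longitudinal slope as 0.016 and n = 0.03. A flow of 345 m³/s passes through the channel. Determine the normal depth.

Manning's equation rearranged: A R^(2/3) = nQ / (1·√S) = 0.03 × 345 / (√0.016) = 81.82.
At y = 4.97 m: A R^(2/3) = 64.48 — too small.
At y = 7.47 m: A R^(2/3) = 107.7 — too large.
At y = 5.99 m: A R^(2/3) = 81.83 — matches.

y_n = 5.99 m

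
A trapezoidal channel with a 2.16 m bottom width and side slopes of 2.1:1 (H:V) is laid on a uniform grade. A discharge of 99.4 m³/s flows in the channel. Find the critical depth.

At critical depth, Q² T / (g A³) = 1, i.e. A³/T = Q²/g = 99.4²/9.81 = 1007.
Trying y = 3.74 m: A³/T = 2940 — high.
Trying y = 2.94 m: A³/T = 1014 — close enough.

y_c = 2.94 m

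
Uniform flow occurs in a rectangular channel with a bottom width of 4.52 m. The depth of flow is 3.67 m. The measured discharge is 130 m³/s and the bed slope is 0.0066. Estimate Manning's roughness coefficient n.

Flow area A = b·y = 4.52 × 3.67 = 16.59 m². Wetted perimeter P = b + 2y = 4.52 + 2×3.67 = 11.86 m.
Hydraulic radius R = A/P = 16.59/11.86 = 1.399 m.
Rearranging Manning's equation: n = (1/Q) A R^(2/3) S^(1/2) = (1/130) × 16.59 × 1.399^(2/3) × √0.0066 = 0.013.

n = 0.013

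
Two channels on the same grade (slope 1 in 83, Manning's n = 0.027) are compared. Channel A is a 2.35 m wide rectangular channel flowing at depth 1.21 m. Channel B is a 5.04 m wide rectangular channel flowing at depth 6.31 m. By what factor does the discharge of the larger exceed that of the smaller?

23.4

Channel A: Flow area A = b·y = 2.35 × 1.21 = 2.844 m². Wetted perimeter P = b + 2y = 2.35 + 2×1.21 = 4.77 m. Hydraulic radius R = A/P = 2.844/4.77 = 0.5961 m. Q_A = (1/0.027)·2.844·0.5961^(2/3)·√0.01205 = 8.188 m³/s.
Channel B: Flow area A = b·y = 5.04 × 6.31 = 31.8 m². Wetted perimeter P = b + 2y = 5.04 + 2×6.31 = 17.66 m. Hydraulic radius R = A/P = 31.8/17.66 = 1.801 m. Q_B = (1/0.027)·31.8·1.801^(2/3)·√0.01205 = 191.4 m³/s.
The larger discharge is 191.4 m³/s and the smaller is 8.188 m³/s; the ratio is 23.4.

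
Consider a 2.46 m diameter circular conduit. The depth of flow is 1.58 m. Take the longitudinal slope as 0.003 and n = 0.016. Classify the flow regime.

For a circular section of diameter D = 2.46 m at depth y = 1.58 m, the central angle is θ = 2 arccos(1 − 2y/D) = 3.719 rad. Then A = (D²/8)(θ − sin θ) = 3.226 m² and P = Dθ/2 = 4.574 m.
Hydraulic radius R = A/P = 3.226/4.574 = 0.7052 m.
V = (1/n) R^(2/3) √S = (1/0.016) × 0.7052^(2/3) × √0.003 = 2.712 m/s. Hydraulic depth D_h = A/T = 3.226/2.358 = 1.368 m.
Froude number Fr = V/√(g·D_h) = 2.712/√(9.81×1.368) = 0.74, which is less than 1, so the flow is subcritical.

subcritical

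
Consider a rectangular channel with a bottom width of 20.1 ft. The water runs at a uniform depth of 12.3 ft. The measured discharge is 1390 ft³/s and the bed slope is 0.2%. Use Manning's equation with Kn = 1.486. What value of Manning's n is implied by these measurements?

Flow area A = b·y = 20.1 × 12.3 = 247.2 ft². Wetted perimeter P = b + 2y = 20.1 + 2×12.3 = 44.7 ft.
Hydraulic radius R = A/P = 247.2/44.7 = 5.531 ft.
Rearranging Manning's equation: n = (1.486/Q) A R^(2/3) S^(1/2) = (1.486/1390) × 247.2 × 5.531^(2/3) × √0.002 = 0.037.

n = 0.037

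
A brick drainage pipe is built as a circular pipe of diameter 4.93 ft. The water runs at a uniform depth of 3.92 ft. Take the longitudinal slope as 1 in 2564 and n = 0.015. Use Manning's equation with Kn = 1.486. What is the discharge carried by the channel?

For a circular section of diameter D = 4.93 ft at depth y = 3.92 ft, the central angle is θ = 2 arccos(1 − 2y/D) = 4.404 rad. Then A = (D²/8)(θ − sin θ) = 16.28 ft² and P = Dθ/2 = 10.86 ft.
Hydraulic radius R = A/P = 16.28/10.86 = 1.499 ft.
Manning's equation: Q = (1.486/n) A R^(2/3) S^(1/2) = (1.486/0.015) × 16.28 × 1.499^(2/3) × 0.00039^(1/2) = 41.7 ft³/s.

Q = 41.7 ft³/s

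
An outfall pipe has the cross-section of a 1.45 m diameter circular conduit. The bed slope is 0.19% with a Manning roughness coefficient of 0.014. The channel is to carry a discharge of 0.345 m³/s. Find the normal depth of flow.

y_n = 0.356 m

Manning's equation rearranged: A R^(2/3) = nQ / (1·√S) = 0.014 × 0.345 / (√0.0019) = 0.1108.
Trying y = 0.417 m: A R^(2/3) = 0.1515 — high.
Trying y = 0.314 m: A R^(2/3) = 0.08632 — low.
Trying y = 0.356 m: A R^(2/3) = 0.1109 — close enough.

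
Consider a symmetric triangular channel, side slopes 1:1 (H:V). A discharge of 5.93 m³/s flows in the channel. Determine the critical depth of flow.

At critical depth, Q² T / (g A³) = 1, i.e. A³/T = Q²/g = 5.93²/9.81 = 3.585.
Trying y = 1.15 m: A³/T = 1.006 — low.
Trying y = 1.63 m: A³/T = 5.753 — high.
Trying y = 1.48 m: A³/T = 3.55 — matches.

y_c = 1.48 m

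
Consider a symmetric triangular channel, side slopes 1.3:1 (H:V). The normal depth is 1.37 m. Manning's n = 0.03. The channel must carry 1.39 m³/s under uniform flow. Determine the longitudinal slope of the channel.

For a triangular section with side slope z = 1.3: A = zy² = 1.3×1.37² = 2.44 m²; P = 2y√(1+z²) = 2×1.37×1.64 = 4.494 m.
Hydraulic radius R = A/P = 2.44/4.494 = 0.5429 m.
From Manning's equation, S = [nQ / (1 A R^(2/3))]² = [0.03 × 1.39 / (1 × 2.44 × 0.5429^(2/3))]² = 0.000659.

S = 0.000659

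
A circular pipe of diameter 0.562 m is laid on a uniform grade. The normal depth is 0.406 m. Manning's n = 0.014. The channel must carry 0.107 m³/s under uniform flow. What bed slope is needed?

For a circular section of diameter D = 0.562 m at depth y = 0.406 m, the central angle is θ = 2 arccos(1 − 2y/D) = 4.064 rad. Then A = (D²/8)(θ − sin θ) = 0.1919 m² and P = Dθ/2 = 1.142 m.
Hydraulic radius R = A/P = 0.1919/1.142 = 0.168 m.
From Manning's equation, S = [nQ / (1 A R^(2/3))]² = [0.014 × 0.107 / (1 × 0.1919 × 0.168^(2/3))]² = 0.000657.

S = 0.000657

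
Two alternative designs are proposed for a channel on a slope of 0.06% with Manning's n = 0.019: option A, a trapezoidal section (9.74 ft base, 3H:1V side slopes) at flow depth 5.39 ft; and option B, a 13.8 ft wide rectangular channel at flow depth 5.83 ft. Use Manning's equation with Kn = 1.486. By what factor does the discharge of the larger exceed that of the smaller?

Channel A: With bottom width b = 9.74 ft and side slope z = 3: A = (b + zy)y = (9.74 + 3×5.39)×5.39 = 139.7 ft²; P = b + 2y√(1+z²) = 9.74 + 2×5.39×3.162 = 43.83 ft. Hydraulic radius R = A/P = 139.7/43.83 = 3.186 ft. Q_A = (1.486/0.019)·139.7·3.186^(2/3)·√0.0006 = 579.3 ft³/s.
Channel B: Flow area A = b·y = 13.8 × 5.83 = 80.45 ft². Wetted perimeter P = b + 2y = 13.8 + 2×5.83 = 25.46 ft. Hydraulic radius R = A/P = 80.45/25.46 = 3.16 ft. Q_B = (1.486/0.019)·80.45·3.16^(2/3)·√0.0006 = 331.9 ft³/s.
The larger discharge is 579.3 ft³/s and the smaller is 331.9 ft³/s; the ratio is 1.75.

1.75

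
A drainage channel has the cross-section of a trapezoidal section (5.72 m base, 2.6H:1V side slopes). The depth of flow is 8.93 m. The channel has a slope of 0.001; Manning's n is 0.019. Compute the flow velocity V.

V = 4.64 m/s

With bottom width b = 5.72 m and side slope z = 2.6: A = (b + zy)y = (5.72 + 2.6×8.93)×8.93 = 258.4 m²; P = b + 2y√(1+z²) = 5.72 + 2×8.93×2.786 = 55.47 m.
Hydraulic radius R = A/P = 258.4/55.47 = 4.658 m.
From Manning's equation, V = (1/n) R^(2/3) S^(1/2) = (1/0.019) × 4.658^(2/3) × 0.001^(1/2) = 4.64 m/s.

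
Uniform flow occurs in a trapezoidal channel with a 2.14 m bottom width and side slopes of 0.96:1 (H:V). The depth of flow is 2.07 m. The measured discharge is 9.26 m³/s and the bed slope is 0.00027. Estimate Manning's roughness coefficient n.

n = 0.016

With bottom width b = 2.14 m and side slope z = 0.96: A = (b + zy)y = (2.14 + 0.96×2.07)×2.07 = 8.543 m²; P = b + 2y√(1+z²) = 2.14 + 2×2.07×1.386 = 7.879 m.
Hydraulic radius R = A/P = 8.543/7.879 = 1.084 m.
Rearranging Manning's equation: n = (1/Q) A R^(2/3) S^(1/2) = (1/9.26) × 8.543 × 1.084^(2/3) × √0.00027 = 0.016.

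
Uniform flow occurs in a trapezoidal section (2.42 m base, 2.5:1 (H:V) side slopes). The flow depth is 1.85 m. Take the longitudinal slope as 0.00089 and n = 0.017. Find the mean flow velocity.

V = 1.82 m/s

With bottom width b = 2.42 m and side slope z = 2.5: A = (b + zy)y = (2.42 + 2.5×1.85)×1.85 = 13.03 m²; P = b + 2y√(1+z²) = 2.42 + 2×1.85×2.693 = 12.38 m.
Hydraulic radius R = A/P = 13.03/12.38 = 1.053 m.
From Manning's equation, V = (1/n) R^(2/3) S^(1/2) = (1/0.017) × 1.053^(2/3) × 0.00089^(1/2) = 1.82 m/s.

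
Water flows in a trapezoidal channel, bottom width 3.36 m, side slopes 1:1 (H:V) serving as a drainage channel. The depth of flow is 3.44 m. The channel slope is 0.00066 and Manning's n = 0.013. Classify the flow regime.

With bottom width b = 3.36 m and side slope z = 1: A = (b + zy)y = (3.36 + 1×3.44)×3.44 = 23.39 m²; P = b + 2y√(1+z²) = 3.36 + 2×3.44×1.414 = 13.09 m.
Hydraulic radius R = A/P = 23.39/13.09 = 1.787 m.
V = (1/n) R^(2/3) √S = (1/0.013) × 1.787^(2/3) × √0.00066 = 2.91 m/s. Hydraulic depth D_h = A/T = 23.39/10.24 = 2.284 m.
Froude number Fr = V/√(g·D_h) = 2.91/√(9.81×2.284) = 0.615, which is less than 1, so the flow is subcritical.

subcritical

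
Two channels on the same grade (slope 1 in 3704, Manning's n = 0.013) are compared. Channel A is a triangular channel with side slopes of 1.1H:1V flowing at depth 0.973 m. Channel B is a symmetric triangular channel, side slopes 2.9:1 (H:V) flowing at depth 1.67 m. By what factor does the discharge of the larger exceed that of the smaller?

Channel A: For a triangular section with side slope z = 1.1: A = zy² = 1.1×0.973² = 1.041 m²; P = 2y√(1+z²) = 2×0.973×1.487 = 2.893 m. Hydraulic radius R = A/P = 1.041/2.893 = 0.36 m. Q_A = (1/0.013)·1.041·0.36^(2/3)·√0.00027 = 0.6661 m³/s.
Channel B: For a triangular section with side slope z = 2.9: A = zy² = 2.9×1.67² = 8.088 m²; P = 2y√(1+z²) = 2×1.67×3.068 = 10.25 m. Hydraulic radius R = A/P = 8.088/10.25 = 0.7894 m. Q_B = (1/0.013)·8.088·0.7894^(2/3)·√0.00027 = 8.731 m³/s.
The larger discharge is 8.731 m³/s and the smaller is 0.6661 m³/s; the ratio is 13.1.

13.1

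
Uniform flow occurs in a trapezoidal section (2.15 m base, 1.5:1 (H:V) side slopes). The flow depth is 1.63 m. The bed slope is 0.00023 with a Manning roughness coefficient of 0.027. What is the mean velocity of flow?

V = 0.536 m/s

With bottom width b = 2.15 m and side slope z = 1.5: A = (b + zy)y = (2.15 + 1.5×1.63)×1.63 = 7.49 m²; P = b + 2y√(1+z²) = 2.15 + 2×1.63×1.803 = 8.027 m.
Hydraulic radius R = A/P = 7.49/8.027 = 0.9331 m.
From Manning's equation, V = (1/n) R^(2/3) S^(1/2) = (1/0.027) × 0.9331^(2/3) × 0.00023^(1/2) = 0.536 m/s.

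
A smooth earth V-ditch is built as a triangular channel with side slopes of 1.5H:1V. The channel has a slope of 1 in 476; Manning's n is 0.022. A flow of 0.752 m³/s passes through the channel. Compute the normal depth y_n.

Manning's equation rearranged: A R^(2/3) = nQ / (1·√S) = 0.022 × 0.752 / (√0.002101) = 0.3609.
At y = 0.602 m: A R^(2/3) = 0.216 — low.
At y = 0.807 m: A R^(2/3) = 0.4719 — high.
At y = 0.73 m: A R^(2/3) = 0.3612 — close enough.

y_n = 0.73 m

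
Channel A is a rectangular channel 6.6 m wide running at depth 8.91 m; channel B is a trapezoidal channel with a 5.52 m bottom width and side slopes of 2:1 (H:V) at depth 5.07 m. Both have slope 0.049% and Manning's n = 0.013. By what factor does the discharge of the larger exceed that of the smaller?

Channel A: Flow area A = b·y = 6.6 × 8.91 = 58.81 m². Wetted perimeter P = b + 2y = 6.6 + 2×8.91 = 24.42 m. Hydraulic radius R = A/P = 58.81/24.42 = 2.408 m. Q_A = (1/0.013)·58.81·2.408^(2/3)·√0.00049 = 179.9 m³/s.
Channel B: With bottom width b = 5.52 m and side slope z = 2: A = (b + zy)y = (5.52 + 2×5.07)×5.07 = 79.4 m²; P = b + 2y√(1+z²) = 5.52 + 2×5.07×2.236 = 28.19 m. Hydraulic radius R = A/P = 79.4/28.19 = 2.816 m. Q_B = (1/0.013)·79.4·2.816^(2/3)·√0.00049 = 269.6 m³/s.
The larger discharge is 269.6 m³/s and the smaller is 179.9 m³/s; the ratio is 1.5.

1.5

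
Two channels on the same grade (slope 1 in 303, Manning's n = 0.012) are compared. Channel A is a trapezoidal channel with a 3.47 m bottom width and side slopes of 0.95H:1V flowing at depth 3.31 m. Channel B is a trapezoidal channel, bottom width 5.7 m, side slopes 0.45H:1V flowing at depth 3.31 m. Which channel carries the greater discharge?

Channel A: With bottom width b = 3.47 m and side slope z = 0.95: A = (b + zy)y = (3.47 + 0.95×3.31)×3.31 = 21.89 m²; P = b + 2y√(1+z²) = 3.47 + 2×3.31×1.379 = 12.6 m. Hydraulic radius R = A/P = 21.89/12.6 = 1.737 m. Q_A = (1/0.012)·21.89·1.737^(2/3)·√0.0033 = 151.5 m³/s.
Channel B: With bottom width b = 5.7 m and side slope z = 0.45: A = (b + zy)y = (5.7 + 0.45×3.31)×3.31 = 23.8 m²; P = b + 2y√(1+z²) = 5.7 + 2×3.31×1.097 = 12.96 m. Hydraulic radius R = A/P = 23.8/12.96 = 1.836 m. Q_B = (1/0.012)·23.8·1.836^(2/3)·√0.0033 = 170.8 m³/s.
Q_A = 151.5 m³/s vs Q_B = 170.8 m³/s, so channel B carries more.

channel B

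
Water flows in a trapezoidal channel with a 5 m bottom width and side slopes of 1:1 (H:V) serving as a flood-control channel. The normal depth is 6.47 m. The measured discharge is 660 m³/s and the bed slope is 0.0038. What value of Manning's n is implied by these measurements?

With bottom width b = 5 m and side slope z = 1: A = (b + zy)y = (5 + 1×6.47)×6.47 = 74.21 m²; P = b + 2y√(1+z²) = 5 + 2×6.47×1.414 = 23.3 m.
Hydraulic radius R = A/P = 74.21/23.3 = 3.185 m.
Rearranging Manning's equation: n = (1/Q) A R^(2/3) S^(1/2) = (1/660) × 74.21 × 3.185^(2/3) × √0.0038 = 0.015.

n = 0.015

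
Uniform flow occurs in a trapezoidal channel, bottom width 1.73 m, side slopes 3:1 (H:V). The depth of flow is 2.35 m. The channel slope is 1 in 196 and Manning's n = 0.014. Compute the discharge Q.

With bottom width b = 1.73 m and side slope z = 3: A = (b + zy)y = (1.73 + 3×2.35)×2.35 = 20.63 m²; P = b + 2y√(1+z²) = 1.73 + 2×2.35×3.162 = 16.59 m.
Hydraulic radius R = A/P = 20.63/16.59 = 1.243 m.
Manning's equation: Q = (1/n) A R^(2/3) S^(1/2) = (1/0.014) × 20.63 × 1.243^(2/3) × 0.005102^(1/2) = 122 m³/s.

Q = 122 m³/s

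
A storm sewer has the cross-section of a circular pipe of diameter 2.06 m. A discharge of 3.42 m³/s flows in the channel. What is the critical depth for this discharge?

At critical depth, Q² T / (g A³) = 1, i.e. A³/T = Q²/g = 3.42²/9.81 = 1.192.
Try y = 1.07 m: A³/T = 2.598 — too large.
Try y = 0.715 m: A³/T = 0.5536 — too small.
Try y = 0.873 m: A³/T = 1.193 — close enough.

y_c = 0.873 m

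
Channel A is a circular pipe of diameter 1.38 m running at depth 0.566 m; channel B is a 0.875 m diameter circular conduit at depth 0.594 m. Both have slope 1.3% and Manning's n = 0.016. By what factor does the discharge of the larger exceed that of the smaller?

Channel A: For a circular section of diameter D = 1.38 m at depth y = 0.566 m, the central angle is θ = 2 arccos(1 − 2y/D) = 2.78 rad. Then A = (D²/8)(θ − sin θ) = 0.5777 m² and P = Dθ/2 = 1.918 m. Hydraulic radius R = A/P = 0.5777/1.918 = 0.3011 m. Q_A = (1/0.016)·0.5777·0.3011^(2/3)·√0.013 = 1.849 m³/s.
Channel B: For a circular section of diameter D = 0.875 m at depth y = 0.594 m, the central angle is θ = 2 arccos(1 − 2y/D) = 3.873 rad. Then A = (D²/8)(θ − sin θ) = 0.4346 m² and P = Dθ/2 = 1.695 m. Hydraulic radius R = A/P = 0.4346/1.695 = 0.2565 m. Q_B = (1/0.016)·0.4346·0.2565^(2/3)·√0.013 = 1.25 m³/s.
The larger discharge is 1.849 m³/s and the smaller is 1.25 m³/s; the ratio is 1.48.

1.48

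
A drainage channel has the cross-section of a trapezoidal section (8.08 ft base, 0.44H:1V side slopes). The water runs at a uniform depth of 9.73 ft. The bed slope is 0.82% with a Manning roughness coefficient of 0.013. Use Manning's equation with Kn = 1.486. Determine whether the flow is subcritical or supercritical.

With bottom width b = 8.08 ft and side slope z = 0.44: A = (b + zy)y = (8.08 + 0.44×9.73)×9.73 = 120.3 ft²; P = b + 2y√(1+z²) = 8.08 + 2×9.73×1.093 = 29.34 ft.
Hydraulic radius R = A/P = 120.3/29.34 = 4.099 ft.
V = (1.486/n) R^(2/3) √S = (1.486/0.013) × 4.099^(2/3) × √0.0082 = 26.51 ft/s. Hydraulic depth D_h = A/T = 120.3/16.64 = 7.227 ft.
Froude number Fr = V/√(g·D_h) = 26.51/√(32.2×7.227) = 1.74, which is greater than 1, so the flow is supercritical.

supercritical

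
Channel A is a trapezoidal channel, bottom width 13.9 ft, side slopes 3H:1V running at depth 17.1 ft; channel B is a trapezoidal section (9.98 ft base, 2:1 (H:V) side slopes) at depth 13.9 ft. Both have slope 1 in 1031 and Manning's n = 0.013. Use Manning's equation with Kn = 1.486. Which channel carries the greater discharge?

Channel A: With bottom width b = 13.9 ft and side slope z = 3: A = (b + zy)y = (13.9 + 3×17.1)×17.1 = 1115 ft²; P = b + 2y√(1+z²) = 13.9 + 2×17.1×3.162 = 122 ft. Hydraulic radius R = A/P = 1115/122 = 9.135 ft. Q_A = (1.486/0.013)·1115·9.135^(2/3)·√0.0009699 = 17340 ft³/s.
Channel B: With bottom width b = 9.98 ft and side slope z = 2: A = (b + zy)y = (9.98 + 2×13.9)×13.9 = 525.1 ft²; P = b + 2y√(1+z²) = 9.98 + 2×13.9×2.236 = 72.14 ft. Hydraulic radius R = A/P = 525.1/72.14 = 7.279 ft. Q_B = (1.486/0.013)·525.1·7.279^(2/3)·√0.0009699 = 7022 ft³/s.
Q_A = 17340 ft³/s vs Q_B = 7022 ft³/s, so channel A carries more.

channel A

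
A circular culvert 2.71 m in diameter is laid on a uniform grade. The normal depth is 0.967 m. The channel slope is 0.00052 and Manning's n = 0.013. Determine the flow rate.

For a circular section of diameter D = 2.71 m at depth y = 0.967 m, the central angle is θ = 2 arccos(1 − 2y/D) = 2.561 rad. Then A = (D²/8)(θ − sin θ) = 1.847 m² and P = Dθ/2 = 3.47 m.
Hydraulic radius R = A/P = 1.847/3.47 = 0.5323 m.
Manning's equation: Q = (1/n) A R^(2/3) S^(1/2) = (1/0.013) × 1.847 × 0.5323^(2/3) × 0.00052^(1/2) = 2.13 m³/s.

Q = 2.13 m³/s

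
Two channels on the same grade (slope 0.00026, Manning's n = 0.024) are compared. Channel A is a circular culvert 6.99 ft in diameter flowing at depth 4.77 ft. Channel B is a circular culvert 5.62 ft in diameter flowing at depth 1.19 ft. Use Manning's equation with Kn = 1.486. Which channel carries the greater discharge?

channel A

Channel A: For a circular section of diameter D = 6.99 ft at depth y = 4.77 ft, the central angle is θ = 2 arccos(1 − 2y/D) = 3.888 rad. Then A = (D²/8)(θ − sin θ) = 27.9 ft² and P = Dθ/2 = 13.59 ft. Hydraulic radius R = A/P = 27.9/13.59 = 2.053 ft. Q_A = (1.486/0.024)·27.9·2.053^(2/3)·√0.00026 = 44.99 ft³/s.
Channel B: For a circular section of diameter D = 5.62 ft at depth y = 1.19 ft, the central angle is θ = 2 arccos(1 − 2y/D) = 1.913 rad. Then A = (D²/8)(θ − sin θ) = 3.832 ft² and P = Dθ/2 = 5.375 ft. Hydraulic radius R = A/P = 3.832/5.375 = 0.7129 ft. Q_B = (1.486/0.024)·3.832·0.7129^(2/3)·√0.00026 = 3.053 ft³/s.
Q_A = 44.99 ft³/s vs Q_B = 3.053 ft³/s, so channel A carries more.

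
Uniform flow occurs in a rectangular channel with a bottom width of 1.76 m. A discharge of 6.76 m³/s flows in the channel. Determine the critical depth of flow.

For a rectangular channel, critical depth y_c = (q²/g)^(1/3) where q = Q/b = 6.76/1.76 = 3.841 m²/s.
So y_c = (3.841²/9.81)^(1/3) = 1.15 m.

y_c = 1.15 m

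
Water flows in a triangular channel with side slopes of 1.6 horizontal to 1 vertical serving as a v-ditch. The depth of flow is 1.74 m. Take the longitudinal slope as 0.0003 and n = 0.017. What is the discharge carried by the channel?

Q = 4.03 m³/s

For a triangular section with side slope z = 1.6: A = zy² = 1.6×1.74² = 4.844 m²; P = 2y√(1+z²) = 2×1.74×1.887 = 6.566 m.
Hydraulic radius R = A/P = 4.844/6.566 = 0.7378 m.
Manning's equation: Q = (1/n) A R^(2/3) S^(1/2) = (1/0.017) × 4.844 × 0.7378^(2/3) × 0.0003^(1/2) = 4.03 m³/s.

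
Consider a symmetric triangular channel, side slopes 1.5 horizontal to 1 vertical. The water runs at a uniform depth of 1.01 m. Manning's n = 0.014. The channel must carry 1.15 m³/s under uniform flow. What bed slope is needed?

For a triangular section with side slope z = 1.5: A = zy² = 1.5×1.01² = 1.53 m²; P = 2y√(1+z²) = 2×1.01×1.803 = 3.642 m.
Hydraulic radius R = A/P = 1.53/3.642 = 0.4202 m.
From Manning's equation, S = [nQ / (1 A R^(2/3))]² = [0.014 × 1.15 / (1 × 1.53 × 0.4202^(2/3))]² = 0.000352.

S = 0.000352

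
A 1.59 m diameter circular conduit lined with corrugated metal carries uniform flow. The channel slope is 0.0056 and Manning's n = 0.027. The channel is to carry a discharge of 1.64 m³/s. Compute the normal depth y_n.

Manning's equation rearranged: A R^(2/3) = nQ / (1·√S) = 0.027 × 1.64 / (√0.0056) = 0.5917.
Try y = 0.917 m: A R^(2/3) = 0.6782 — high.
Try y = 0.705 m: A R^(2/3) = 0.4356 — low.
Try y = 0.843 m: A R^(2/3) = 0.5921 — matches.

y_n = 0.843 m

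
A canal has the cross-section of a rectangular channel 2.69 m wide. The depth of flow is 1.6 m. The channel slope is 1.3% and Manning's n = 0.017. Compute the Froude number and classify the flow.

Flow area A = b·y = 2.69 × 1.6 = 4.304 m². Wetted perimeter P = b + 2y = 2.69 + 2×1.6 = 5.89 m.
Hydraulic radius R = A/P = 4.304/5.89 = 0.7307 m.
V = (1/n) R^(2/3) √S = (1/0.017) × 0.7307^(2/3) × √0.013 = 5.441 m/s. Hydraulic depth D_h = A/T = 4.304/2.69 = 1.6 m.
Froude number Fr = V/√(g·D_h) = 5.441/√(9.81×1.6) = 1.37, which is greater than 1, so the flow is supercritical.

supercritical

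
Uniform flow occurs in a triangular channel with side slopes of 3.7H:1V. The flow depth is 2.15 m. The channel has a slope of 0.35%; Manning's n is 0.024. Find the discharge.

Q = 43.2 m³/s

For a triangular section with side slope z = 3.7: A = zy² = 3.7×2.15² = 17.1 m²; P = 2y√(1+z²) = 2×2.15×3.833 = 16.48 m.
Hydraulic radius R = A/P = 17.1/16.48 = 1.038 m.
Manning's equation: Q = (1/n) A R^(2/3) S^(1/2) = (1/0.024) × 17.1 × 1.038^(2/3) × 0.0035^(1/2) = 43.2 m³/s.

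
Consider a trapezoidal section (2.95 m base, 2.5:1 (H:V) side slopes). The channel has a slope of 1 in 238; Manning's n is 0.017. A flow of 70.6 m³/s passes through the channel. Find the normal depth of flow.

y_n = 2.05 m

Manning's equation rearranged: A R^(2/3) = nQ / (1·√S) = 0.017 × 70.6 / (√0.004202) = 18.52.
Trying y = 1.84 m: A R^(2/3) = 14.63 — low.
Trying y = 2.62 m: A R^(2/3) = 32.02 — high.
Trying y = 2.05 m: A R^(2/3) = 18.52 — close enough.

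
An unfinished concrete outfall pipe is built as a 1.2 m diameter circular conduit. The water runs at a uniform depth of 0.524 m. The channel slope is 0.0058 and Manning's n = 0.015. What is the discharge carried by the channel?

For a circular section of diameter D = 1.2 m at depth y = 0.524 m, the central angle is θ = 2 arccos(1 − 2y/D) = 2.888 rad. Then A = (D²/8)(θ − sin θ) = 0.4745 m² and P = Dθ/2 = 1.733 m.
Hydraulic radius R = A/P = 0.4745/1.733 = 0.2739 m.
Manning's equation: Q = (1/n) A R^(2/3) S^(1/2) = (1/0.015) × 0.4745 × 0.2739^(2/3) × 0.0058^(1/2) = 1.02 m³/s.

Q = 1.02 m³/s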